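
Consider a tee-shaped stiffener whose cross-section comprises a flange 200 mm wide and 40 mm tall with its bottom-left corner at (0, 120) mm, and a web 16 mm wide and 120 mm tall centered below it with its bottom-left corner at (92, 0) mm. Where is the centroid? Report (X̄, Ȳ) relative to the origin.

web: A = 16 × 120 = 1920.00, centroid at (100.00, 60.00).
flange: A = 200 × 40 = 8000.00, centroid at (100.00, 140.00).
ΣA = 9920.00 mm², ΣAX̄ = 992000.00 mm³, ΣAȲ = 1235200.00 mm³.
X̄ = 992000.00/9920.00 = 100.00 mm; Ȳ = 1235200.00/9920.00 = 124.52 mm.

X̄ = 100.00 mm, Ȳ = 124.52 mm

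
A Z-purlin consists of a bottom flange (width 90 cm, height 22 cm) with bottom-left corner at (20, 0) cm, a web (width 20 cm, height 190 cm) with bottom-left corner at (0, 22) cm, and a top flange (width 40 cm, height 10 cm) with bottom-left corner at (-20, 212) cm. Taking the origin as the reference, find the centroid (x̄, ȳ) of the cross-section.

x̄ = 26.97 cm, ȳ = 89.51 cm

Part | A | x̄ᵢ | ȳᵢ | A·x̄ᵢ | A·ȳᵢ
bottom flange | 1980.00 | 65.00 | 11.00 | 128700.00 | 21780.00
web | 3800.00 | 10.00 | 117.00 | 38000.00 | 444600.00
top flange | 400.00 | 0.00 | 217.00 | 0.00 | 86800.00
Σ | 6180.00 |  |  | 166700.00 | 553180.00
x̄ = 166700.00 / 6180.00 = 26.97 cm
ȳ = 553180.00 / 6180.00 = 89.51 cm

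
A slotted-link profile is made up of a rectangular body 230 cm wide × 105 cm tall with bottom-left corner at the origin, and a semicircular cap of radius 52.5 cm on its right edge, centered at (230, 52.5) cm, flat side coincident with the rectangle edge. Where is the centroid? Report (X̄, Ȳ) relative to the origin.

rectangular body: A = 230 × 105 = 24150.00, centroid at (115.00, 52.50).
semicircular end: A = ½π·52.5² = 4329.51, centroid at (252.28, 52.50).
ΣA = 28479.51 cm²
ΣAX̄ = (24150.00)(115.00) + (4329.51)(252.28) = 3869505.45 cm³
ΣAȲ = (24150.00)(52.50) + (4329.51)(52.50) = 1495174.14 cm³
X̄ = 3869505.45 / 28479.51 = 135.87 cm
Ȳ = 1495174.14 / 28479.51 = 52.50 cm

X̄ = 135.87 cm, Ȳ = 52.50 cm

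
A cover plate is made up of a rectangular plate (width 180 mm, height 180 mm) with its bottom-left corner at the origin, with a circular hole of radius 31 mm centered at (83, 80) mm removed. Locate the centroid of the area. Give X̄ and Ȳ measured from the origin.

X̄ = 90.72 mm, Ȳ = 91.03 mm

plate: A = 180 × 180 = 32400.00, centroid at (90.00, 90.00).
hole: A = −π·31² = -3019.07, centroid at (83.00, 80.00).
ΣA = 29380.93 mm², ΣAX̄ = 2665417.15 mm³, ΣAȲ = 2674474.36 mm³.
X̄ = 2665417.15/29380.93 = 90.72 mm; Ȳ = 2674474.36/29380.93 = 91.03 mm.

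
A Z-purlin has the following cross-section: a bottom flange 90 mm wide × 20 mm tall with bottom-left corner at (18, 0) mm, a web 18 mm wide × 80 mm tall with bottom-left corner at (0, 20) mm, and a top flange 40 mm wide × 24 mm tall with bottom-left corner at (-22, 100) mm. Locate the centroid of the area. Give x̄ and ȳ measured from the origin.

x̄ = 29.63 mm, ȳ = 50.46 mm

bottom flange: A = 90 × 20 = 1800.00, centroid at (63.00, 10.00).
web: A = 18 × 80 = 1440.00, centroid at (9.00, 60.00).
top flange: A = 40 × 24 = 960.00, centroid at (-2.00, 112.00).
ΣA = 4200.00 mm², ΣAx̄ = 124440.00 mm³, ΣAȳ = 211920.00 mm³.
x̄ = 124440.00/4200.00 = 29.63 mm; ȳ = 211920.00/4200.00 = 50.46 mm.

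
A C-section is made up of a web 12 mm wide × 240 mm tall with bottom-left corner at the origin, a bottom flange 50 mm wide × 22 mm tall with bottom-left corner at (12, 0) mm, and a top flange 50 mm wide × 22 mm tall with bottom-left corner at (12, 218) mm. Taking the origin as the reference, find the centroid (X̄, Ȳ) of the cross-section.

X̄ = 19.43 mm, Ȳ = 120.00 mm

web: A = 12 × 240 = 2880.00, centroid at (6.00, 120.00).
bottom flange: A = 50 × 22 = 1100.00, centroid at (37.00, 11.00).
top flange: A = 50 × 22 = 1100.00, centroid at (37.00, 229.00).
ΣA = 5080.00 mm²
ΣAX̄ = (2880.00)(6.00) + (1100.00)(37.00) + (1100.00)(37.00) = 98680.00 mm³
ΣAȲ = (2880.00)(120.00) + (1100.00)(11.00) + (1100.00)(229.00) = 609600.00 mm³
X̄ = 98680.00 / 5080.00 = 19.43 mm
Ȳ = 609600.00 / 5080.00 = 120.00 mm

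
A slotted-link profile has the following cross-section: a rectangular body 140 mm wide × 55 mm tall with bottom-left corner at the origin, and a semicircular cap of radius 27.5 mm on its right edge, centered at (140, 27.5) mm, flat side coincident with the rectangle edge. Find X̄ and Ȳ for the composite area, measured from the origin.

rectangular body: A = 140 × 55 = 7700.00, centroid at (70.00, 27.50).
semicircular end: A = ½π·27.5² = 1187.91, centroid at (151.67, 27.50).
ΣA = 8887.91 mm²
ΣAX̄ = (7700.00)(70.00) + (1187.91)(151.67) = 719172.64 mm³
ΣAȲ = (7700.00)(27.50) + (1187.91)(27.50) = 244417.65 mm³
X̄ = 719172.64 / 8887.91 = 80.92 mm
Ȳ = 244417.65 / 8887.91 = 27.50 mm

X̄ = 80.92 mm, Ȳ = 27.50 mm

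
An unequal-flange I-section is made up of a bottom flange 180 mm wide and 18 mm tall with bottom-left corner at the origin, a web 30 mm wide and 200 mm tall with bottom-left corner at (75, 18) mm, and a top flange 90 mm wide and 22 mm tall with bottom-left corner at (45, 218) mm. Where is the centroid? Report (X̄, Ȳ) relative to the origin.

X̄ = 90.00 mm, Ȳ = 106.11 mm

Part | A | x̄ᵢ | ȳᵢ | A·x̄ᵢ | A·ȳᵢ
bottom flange | 3240.00 | 90.00 | 9.00 | 291600.00 | 29160.00
web | 6000.00 | 90.00 | 118.00 | 540000.00 | 708000.00
top flange | 1980.00 | 90.00 | 229.00 | 178200.00 | 453420.00
Σ | 11220.00 |  |  | 1009800.00 | 1190580.00
X̄ = 1009800.00 / 11220.00 = 90.00 mm
Ȳ = 1190580.00 / 11220.00 = 106.11 mm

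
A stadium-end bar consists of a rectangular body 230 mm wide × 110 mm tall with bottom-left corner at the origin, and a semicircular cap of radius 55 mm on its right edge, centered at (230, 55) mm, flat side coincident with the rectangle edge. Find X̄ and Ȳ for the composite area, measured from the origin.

rectangular body: A = 230 × 110 = 25300.00, centroid at (115.00, 55.00).
semicircular end: A = ½π·55² = 4751.66, centroid at (253.34, 55.00).
ΣA = 30051.66 mm²
ΣAX̄ = (25300.00)(115.00) + (4751.66)(253.34) = 4113298.21 mm³
ΣAȲ = (25300.00)(55.00) + (4751.66)(55.00) = 1652841.24 mm³
X̄ = 4113298.21 / 30051.66 = 136.87 mm
Ȳ = 1652841.24 / 30051.66 = 55.00 mm

X̄ = 136.87 mm, Ȳ = 55.00 mm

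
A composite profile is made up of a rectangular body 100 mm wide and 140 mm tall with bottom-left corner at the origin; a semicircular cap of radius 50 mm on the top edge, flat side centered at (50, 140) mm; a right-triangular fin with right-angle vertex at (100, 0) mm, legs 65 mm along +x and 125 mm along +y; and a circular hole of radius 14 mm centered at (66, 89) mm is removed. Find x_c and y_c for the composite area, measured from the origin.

Part | A | x̄ᵢ | ȳᵢ | A·x̄ᵢ | A·ȳᵢ
rectangular body | 14000.00 | 50.00 | 70.00 | 700000.00 | 980000.00
semicircular top | 3926.99 | 50.00 | 161.22 | 196349.54 | 633112.05
triangular fin | 4062.50 | 121.67 | 41.67 | 494270.83 | 169270.83
hole | -615.75 | 66.00 | 89.00 | -40639.64 | -54801.94
Σ | 21373.74 |  |  | 1349980.73 | 1727580.94
x_c = 1349980.73 / 21373.74 = 63.16 mm
y_c = 1727580.94 / 21373.74 = 80.83 mm

x_c = 63.16 mm, y_c = 80.83 mm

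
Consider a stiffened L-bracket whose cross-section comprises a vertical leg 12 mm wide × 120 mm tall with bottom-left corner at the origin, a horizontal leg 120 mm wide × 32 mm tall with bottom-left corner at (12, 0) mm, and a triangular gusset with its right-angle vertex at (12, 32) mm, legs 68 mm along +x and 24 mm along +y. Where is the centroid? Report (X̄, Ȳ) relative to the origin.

X̄ = 51.41 mm, Ȳ = 29.61 mm

vertical leg: A = 12 × 120 = 1440.00, centroid at (6.00, 60.00).
horizontal leg: A = 120 × 32 = 3840.00, centroid at (72.00, 16.00).
gusset: A = ½·68·24 = 816.00, centroid at (34.67, 40.00).
ΣA = 6096.00 mm², ΣAX̄ = 313408.00 mm³, ΣAȲ = 180480.00 mm³.
X̄ = 313408.00/6096.00 = 51.41 mm; Ȳ = 180480.00/6096.00 = 29.61 mm.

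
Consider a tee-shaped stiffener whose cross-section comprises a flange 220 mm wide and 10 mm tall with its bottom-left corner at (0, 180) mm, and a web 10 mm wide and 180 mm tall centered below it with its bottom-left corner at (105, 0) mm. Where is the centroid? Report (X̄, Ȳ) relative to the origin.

Part | A | x̄ᵢ | ȳᵢ | A·x̄ᵢ | A·ȳᵢ
web | 1800.00 | 110.00 | 90.00 | 198000.00 | 162000.00
flange | 2200.00 | 110.00 | 185.00 | 242000.00 | 407000.00
Σ | 4000.00 |  |  | 440000.00 | 569000.00
X̄ = 440000.00 / 4000.00 = 110.00 mm
Ȳ = 569000.00 / 4000.00 = 142.25 mm

X̄ = 110.00 mm, Ȳ = 142.25 mm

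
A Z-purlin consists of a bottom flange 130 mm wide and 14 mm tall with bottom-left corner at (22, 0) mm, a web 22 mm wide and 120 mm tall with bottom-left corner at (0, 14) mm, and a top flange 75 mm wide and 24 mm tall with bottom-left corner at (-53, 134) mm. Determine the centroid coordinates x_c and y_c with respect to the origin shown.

x_c = 25.48 mm, y_c = 75.22 mm

bottom flange: A = 130 × 14 = 1820.00, centroid at (87.00, 7.00).
web: A = 22 × 120 = 2640.00, centroid at (11.00, 74.00).
top flange: A = 75 × 24 = 1800.00, centroid at (-15.50, 146.00).
ΣA = 6260.00 mm², ΣAx_c = 159480.00 mm³, ΣAy_c = 470900.00 mm³.
x_c = 159480.00/6260.00 = 25.48 mm; y_c = 470900.00/6260.00 = 75.22 mm.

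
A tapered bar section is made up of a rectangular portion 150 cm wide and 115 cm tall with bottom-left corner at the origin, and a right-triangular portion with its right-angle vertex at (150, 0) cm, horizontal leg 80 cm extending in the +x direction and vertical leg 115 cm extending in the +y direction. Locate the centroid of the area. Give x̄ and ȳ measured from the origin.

rectangular portion: A = 150 × 115 = 17250.00, centroid at (75.00, 57.50).
triangular portion: A = ½·80·115 = 4600.00, centroid at (176.67, 38.33).
ΣA = 21850.00 cm², ΣAx̄ = 2106416.67 cm³, ΣAȳ = 1168208.33 cm³.
x̄ = 2106416.67/21850.00 = 96.40 cm; ȳ = 1168208.33/21850.00 = 53.46 cm.

x̄ = 96.40 cm, ȳ = 53.46 cm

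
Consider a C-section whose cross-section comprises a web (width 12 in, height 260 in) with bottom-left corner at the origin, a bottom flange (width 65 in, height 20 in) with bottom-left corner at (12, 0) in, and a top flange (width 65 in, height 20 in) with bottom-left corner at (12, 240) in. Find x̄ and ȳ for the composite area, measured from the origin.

web: A = 12 × 260 = 3120.00, centroid at (6.00, 130.00).
bottom flange: A = 65 × 20 = 1300.00, centroid at (44.50, 10.00).
top flange: A = 65 × 20 = 1300.00, centroid at (44.50, 250.00).
ΣA = 5720.00 in², ΣAx̄ = 134420.00 in³, ΣAȳ = 743600.00 in³.
x̄ = 134420.00/5720.00 = 23.50 in; ȳ = 743600.00/5720.00 = 130.00 in.

x̄ = 23.50 in, ȳ = 130.00 in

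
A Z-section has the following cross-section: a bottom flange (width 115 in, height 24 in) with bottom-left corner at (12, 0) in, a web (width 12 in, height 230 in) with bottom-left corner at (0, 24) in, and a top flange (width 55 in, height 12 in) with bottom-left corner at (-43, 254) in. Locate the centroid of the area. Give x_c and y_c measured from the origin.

Part | A | x̄ᵢ | ȳᵢ | A·x̄ᵢ | A·ȳᵢ
bottom flange | 2760.00 | 69.50 | 12.00 | 191820.00 | 33120.00
web | 2760.00 | 6.00 | 139.00 | 16560.00 | 383640.00
top flange | 660.00 | -15.50 | 260.00 | -10230.00 | 171600.00
Σ | 6180.00 |  |  | 198150.00 | 588360.00
x_c = 198150.00 / 6180.00 = 32.06 in
y_c = 588360.00 / 6180.00 = 95.20 in

x_c = 32.06 in, y_c = 95.20 in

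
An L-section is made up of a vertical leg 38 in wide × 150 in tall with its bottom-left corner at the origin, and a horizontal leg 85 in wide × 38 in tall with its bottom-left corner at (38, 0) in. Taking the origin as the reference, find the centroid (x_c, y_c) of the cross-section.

vertical leg: A = 38 × 150 = 5700.00, centroid at (19.00, 75.00).
horizontal leg: A = 85 × 38 = 3230.00, centroid at (80.50, 19.00).
ΣA = 8930.00 in², ΣAx_c = 368315.00 in³, ΣAy_c = 488870.00 in³.
x_c = 368315.00/8930.00 = 41.24 in; y_c = 488870.00/8930.00 = 54.74 in.

x_c = 41.24 in, y_c = 54.74 in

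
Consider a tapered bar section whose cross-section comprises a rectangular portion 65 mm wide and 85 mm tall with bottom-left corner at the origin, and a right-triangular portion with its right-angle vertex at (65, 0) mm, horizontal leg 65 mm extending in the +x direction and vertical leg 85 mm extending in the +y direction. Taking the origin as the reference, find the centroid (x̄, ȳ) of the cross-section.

rectangular portion: A = 65 × 85 = 5525.00, centroid at (32.50, 42.50).
triangular portion: A = ½·65·85 = 2762.50, centroid at (86.67, 28.33).
ΣA = 8287.50 mm²
ΣAx̄ = (5525.00)(32.50) + (2762.50)(86.67) = 418979.17 mm³
ΣAȳ = (5525.00)(42.50) + (2762.50)(28.33) = 313083.33 mm³
x̄ = 418979.17 / 8287.50 = 50.56 mm
ȳ = 313083.33 / 8287.50 = 37.78 mm

x̄ = 50.56 mm, ȳ = 37.78 mm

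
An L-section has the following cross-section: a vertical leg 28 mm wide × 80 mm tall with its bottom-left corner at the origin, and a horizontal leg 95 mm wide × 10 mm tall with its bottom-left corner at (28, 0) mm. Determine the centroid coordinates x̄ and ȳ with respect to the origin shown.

x̄ = 32.32 mm, ȳ = 29.58 mm

vertical leg: A = 28 × 80 = 2240.00, centroid at (14.00, 40.00).
horizontal leg: A = 95 × 10 = 950.00, centroid at (75.50, 5.00).
ΣA = 3190.00 mm², ΣAx̄ = 103085.00 mm³, ΣAȳ = 94350.00 mm³.
x̄ = 103085.00/3190.00 = 32.32 mm; ȳ = 94350.00/3190.00 = 29.58 mm.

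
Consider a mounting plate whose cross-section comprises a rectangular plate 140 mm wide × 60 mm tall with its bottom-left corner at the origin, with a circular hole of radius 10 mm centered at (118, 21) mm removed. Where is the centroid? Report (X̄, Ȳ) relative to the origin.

X̄ = 68.14 mm, Ȳ = 30.35 mm

plate: A = 140 × 60 = 8400.00, centroid at (70.00, 30.00).
hole: A = −π·10² = -314.16, centroid at (118.00, 21.00).
ΣA = 8085.84 mm², ΣAX̄ = 550929.21 mm³, ΣAȲ = 245402.66 mm³.
X̄ = 550929.21/8085.84 = 68.14 mm; Ȳ = 245402.66/8085.84 = 30.35 mm.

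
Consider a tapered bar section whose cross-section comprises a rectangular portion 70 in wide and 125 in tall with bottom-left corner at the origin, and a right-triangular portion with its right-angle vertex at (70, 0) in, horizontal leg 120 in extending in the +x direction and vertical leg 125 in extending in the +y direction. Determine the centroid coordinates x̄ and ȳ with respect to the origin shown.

Part | A | x̄ᵢ | ȳᵢ | A·x̄ᵢ | A·ȳᵢ
rectangular portion | 8750.00 | 35.00 | 62.50 | 306250.00 | 546875.00
triangular portion | 7500.00 | 110.00 | 41.67 | 825000.00 | 312500.00
Σ | 16250.00 |  |  | 1131250.00 | 859375.00
x̄ = 1131250.00 / 16250.00 = 69.62 in
ȳ = 859375.00 / 16250.00 = 52.88 in

x̄ = 69.62 in, ȳ = 52.88 in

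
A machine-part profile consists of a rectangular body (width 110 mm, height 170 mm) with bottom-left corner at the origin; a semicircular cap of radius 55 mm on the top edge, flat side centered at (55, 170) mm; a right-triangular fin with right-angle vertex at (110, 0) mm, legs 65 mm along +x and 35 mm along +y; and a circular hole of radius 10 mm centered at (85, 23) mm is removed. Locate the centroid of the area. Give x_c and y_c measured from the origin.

rectangular body: A = 110 × 170 = 18700.00, centroid at (55.00, 85.00).
semicircular top: A = ½π·55² = 4751.66, centroid at (55.00, 193.34).
triangular fin: A = ½·65·35 = 1137.50, centroid at (131.67, 11.67).
hole: A = −π·10² = -314.16, centroid at (85.00, 23.00).
ΣA = 24275.00 mm²
ΣAx_c = (18700.00)(55.00) + (4751.66)(55.00) + (1137.50)(131.67) + (-314.16)(85.00) = 1412908.53 mm³
ΣAy_c = (18700.00)(85.00) + (4751.66)(193.34) + (1137.50)(11.67) + (-314.16)(23.00) = 2514243.85 mm³
x_c = 1412908.53 / 24275.00 = 58.20 mm
y_c = 2514243.85 / 24275.00 = 103.57 mm

x_c = 58.20 mm, y_c = 103.57 mm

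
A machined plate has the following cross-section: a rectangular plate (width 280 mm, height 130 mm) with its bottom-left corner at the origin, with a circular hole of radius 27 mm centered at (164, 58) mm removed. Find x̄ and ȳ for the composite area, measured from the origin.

x̄ = 138.39 mm, ȳ = 65.47 mm

plate: A = 280 × 130 = 36400.00, centroid at (140.00, 65.00).
hole: A = −π·27² = -2290.22, centroid at (164.00, 58.00).
ΣA = 34109.78 mm²
ΣAx̄ = (36400.00)(140.00) + (-2290.22)(164.00) = 4720403.75 mm³
ΣAȳ = (36400.00)(65.00) + (-2290.22)(58.00) = 2233167.18 mm³
x̄ = 4720403.75 / 34109.78 = 138.39 mm
ȳ = 2233167.18 / 34109.78 = 65.47 mm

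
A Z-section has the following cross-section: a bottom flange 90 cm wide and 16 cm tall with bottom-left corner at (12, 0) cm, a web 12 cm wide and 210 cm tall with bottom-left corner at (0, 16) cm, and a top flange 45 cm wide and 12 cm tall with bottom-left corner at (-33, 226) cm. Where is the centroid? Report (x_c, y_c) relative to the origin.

bottom flange: A = 90 × 16 = 1440.00, centroid at (57.00, 8.00).
web: A = 12 × 210 = 2520.00, centroid at (6.00, 121.00).
top flange: A = 45 × 12 = 540.00, centroid at (-10.50, 232.00).
ΣA = 4500.00 cm²
ΣAx_c = (1440.00)(57.00) + (2520.00)(6.00) + (540.00)(-10.50) = 91530.00 cm³
ΣAy_c = (1440.00)(8.00) + (2520.00)(121.00) + (540.00)(232.00) = 441720.00 cm³
x_c = 91530.00 / 4500.00 = 20.34 cm
y_c = 441720.00 / 4500.00 = 98.16 cm

x_c = 20.34 cm, y_c = 98.16 cm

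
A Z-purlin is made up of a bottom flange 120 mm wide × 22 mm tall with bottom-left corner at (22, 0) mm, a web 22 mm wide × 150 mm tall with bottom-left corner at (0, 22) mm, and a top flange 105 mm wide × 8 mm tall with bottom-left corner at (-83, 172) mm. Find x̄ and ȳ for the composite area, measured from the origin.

x̄ = 33.50 mm, ȳ = 73.30 mm

bottom flange: A = 120 × 22 = 2640.00, centroid at (82.00, 11.00).
web: A = 22 × 150 = 3300.00, centroid at (11.00, 97.00).
top flange: A = 105 × 8 = 840.00, centroid at (-30.50, 176.00).
ΣA = 6780.00 mm²
ΣAx̄ = (2640.00)(82.00) + (3300.00)(11.00) + (840.00)(-30.50) = 227160.00 mm³
ΣAȳ = (2640.00)(11.00) + (3300.00)(97.00) + (840.00)(176.00) = 496980.00 mm³
x̄ = 227160.00 / 6780.00 = 33.50 mm
ȳ = 496980.00 / 6780.00 = 73.30 mm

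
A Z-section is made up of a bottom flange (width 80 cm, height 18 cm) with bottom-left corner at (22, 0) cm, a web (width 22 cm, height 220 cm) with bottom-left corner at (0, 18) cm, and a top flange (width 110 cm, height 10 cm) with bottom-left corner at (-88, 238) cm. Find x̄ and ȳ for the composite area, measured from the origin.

x̄ = 14.39 cm, ȳ = 121.92 cm

bottom flange: A = 80 × 18 = 1440.00, centroid at (62.00, 9.00).
web: A = 22 × 220 = 4840.00, centroid at (11.00, 128.00).
top flange: A = 110 × 10 = 1100.00, centroid at (-33.00, 243.00).
ΣA = 7380.00 cm², ΣAx̄ = 106220.00 cm³, ΣAȳ = 899780.00 cm³.
x̄ = 106220.00/7380.00 = 14.39 cm; ȳ = 899780.00/7380.00 = 121.92 cm.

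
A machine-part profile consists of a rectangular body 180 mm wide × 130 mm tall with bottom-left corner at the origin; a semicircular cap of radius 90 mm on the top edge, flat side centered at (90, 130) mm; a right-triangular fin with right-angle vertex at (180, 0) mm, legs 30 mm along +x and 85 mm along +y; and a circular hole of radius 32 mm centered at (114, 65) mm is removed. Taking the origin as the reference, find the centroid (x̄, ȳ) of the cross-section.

x̄ = 91.47 mm, ȳ = 102.05 mm

rectangular body: A = 180 × 130 = 23400.00, centroid at (90.00, 65.00).
semicircular top: A = ½π·90² = 12723.45, centroid at (90.00, 168.20).
triangular fin: A = ½·30·85 = 1275.00, centroid at (190.00, 28.33).
hole: A = −π·32² = -3216.99, centroid at (114.00, 65.00).
ΣA = 34181.46 mm², ΣAx̄ = 3126623.56 mm³, ΣAȳ = 3488069.13 mm³.
x̄ = 3126623.56/34181.46 = 91.47 mm; ȳ = 3488069.13/34181.46 = 102.05 mm.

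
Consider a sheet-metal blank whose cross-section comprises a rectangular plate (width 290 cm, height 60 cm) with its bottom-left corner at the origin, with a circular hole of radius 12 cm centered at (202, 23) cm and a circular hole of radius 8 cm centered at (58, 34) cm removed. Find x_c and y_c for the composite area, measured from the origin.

plate: A = 290 × 60 = 17400.00, centroid at (145.00, 30.00).
hole 1: A = −π·12² = -452.39, centroid at (202.00, 23.00).
hole 2: A = −π·8² = -201.06, centroid at (58.00, 34.00).
ΣA = 16746.55 cm²
ΣAx_c = (17400.00)(145.00) + (-452.39)(202.00) + (-201.06)(58.00) = 2419955.76 cm³
ΣAy_c = (17400.00)(30.00) + (-452.39)(23.00) + (-201.06)(34.00) = 504758.94 cm³
x_c = 2419955.76 / 16746.55 = 144.50 cm
y_c = 504758.94 / 16746.55 = 30.14 cm

x_c = 144.50 cm, y_c = 30.14 cm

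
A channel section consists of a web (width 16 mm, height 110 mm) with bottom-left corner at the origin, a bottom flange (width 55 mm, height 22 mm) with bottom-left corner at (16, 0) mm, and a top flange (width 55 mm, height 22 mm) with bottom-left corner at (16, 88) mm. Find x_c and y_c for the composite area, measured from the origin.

web: A = 16 × 110 = 1760.00, centroid at (8.00, 55.00).
bottom flange: A = 55 × 22 = 1210.00, centroid at (43.50, 11.00).
top flange: A = 55 × 22 = 1210.00, centroid at (43.50, 99.00).
ΣA = 4180.00 mm²
ΣAx_c = (1760.00)(8.00) + (1210.00)(43.50) + (1210.00)(43.50) = 119350.00 mm³
ΣAy_c = (1760.00)(55.00) + (1210.00)(11.00) + (1210.00)(99.00) = 229900.00 mm³
x_c = 119350.00 / 4180.00 = 28.55 mm
y_c = 229900.00 / 4180.00 = 55.00 mm

x_c = 28.55 mm, y_c = 55.00 mm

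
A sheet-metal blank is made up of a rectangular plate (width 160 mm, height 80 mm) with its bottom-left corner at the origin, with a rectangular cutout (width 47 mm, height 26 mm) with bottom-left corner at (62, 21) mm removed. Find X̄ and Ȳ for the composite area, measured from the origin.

X̄ = 79.42 mm, Ȳ = 40.63 mm

plate: A = 160 × 80 = 12800.00, centroid at (80.00, 40.00).
hole: A = −(47 × 26) = -1222.00, centroid at (85.50, 34.00).
ΣA = 11578.00 mm², ΣAX̄ = 919519.00 mm³, ΣAȲ = 470452.00 mm³.
X̄ = 919519.00/11578.00 = 79.42 mm; Ȳ = 470452.00/11578.00 = 40.63 mm.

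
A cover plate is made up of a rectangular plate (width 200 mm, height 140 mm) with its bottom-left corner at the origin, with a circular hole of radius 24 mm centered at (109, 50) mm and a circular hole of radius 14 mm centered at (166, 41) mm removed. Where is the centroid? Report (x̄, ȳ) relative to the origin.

x̄ = 97.77 mm, ȳ = 72.11 mm

plate: A = 200 × 140 = 28000.00, centroid at (100.00, 70.00).
hole 1: A = −π·24² = -1809.56, centroid at (109.00, 50.00).
hole 2: A = −π·14² = -615.75, centroid at (166.00, 41.00).
ΣA = 25574.69 mm², ΣAx̄ = 2500543.39 mm³, ΣAȳ = 1844276.29 mm³.
x̄ = 2500543.39/25574.69 = 97.77 mm; ȳ = 1844276.29/25574.69 = 72.11 mm.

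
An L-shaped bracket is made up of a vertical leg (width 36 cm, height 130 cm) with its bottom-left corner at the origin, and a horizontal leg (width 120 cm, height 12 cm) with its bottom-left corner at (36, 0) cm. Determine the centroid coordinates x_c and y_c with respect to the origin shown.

x_c = 36.35 cm, y_c = 51.12 cm

Part | A | x̄ᵢ | ȳᵢ | A·x̄ᵢ | A·ȳᵢ
vertical leg | 4680.00 | 18.00 | 65.00 | 84240.00 | 304200.00
horizontal leg | 1440.00 | 96.00 | 6.00 | 138240.00 | 8640.00
Σ | 6120.00 |  |  | 222480.00 | 312840.00
x_c = 222480.00 / 6120.00 = 36.35 cm
y_c = 312840.00 / 6120.00 = 51.12 cm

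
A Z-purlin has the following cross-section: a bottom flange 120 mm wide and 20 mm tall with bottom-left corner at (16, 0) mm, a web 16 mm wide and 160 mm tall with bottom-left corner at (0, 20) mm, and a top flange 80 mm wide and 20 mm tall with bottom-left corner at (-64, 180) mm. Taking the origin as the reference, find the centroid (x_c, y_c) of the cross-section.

x_c = 25.07 mm, y_c = 89.02 mm

Part | A | x̄ᵢ | ȳᵢ | A·x̄ᵢ | A·ȳᵢ
bottom flange | 2400.00 | 76.00 | 10.00 | 182400.00 | 24000.00
web | 2560.00 | 8.00 | 100.00 | 20480.00 | 256000.00
top flange | 1600.00 | -24.00 | 190.00 | -38400.00 | 304000.00
Σ | 6560.00 |  |  | 164480.00 | 584000.00
x_c = 164480.00 / 6560.00 = 25.07 mm
y_c = 584000.00 / 6560.00 = 89.02 mm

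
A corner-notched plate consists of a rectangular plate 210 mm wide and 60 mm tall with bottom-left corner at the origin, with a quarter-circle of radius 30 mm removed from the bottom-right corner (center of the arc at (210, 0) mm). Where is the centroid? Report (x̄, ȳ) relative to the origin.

plate: A = 210 × 60 = 12600.00, centroid at (105.00, 30.00).
removed quarter-circle: A = −¼π·30² = -706.86, centroid at (197.27, 12.73).
ΣA = 11893.14 mm², ΣAx̄ = 1183559.75 mm³, ΣAȳ = 369000.00 mm³.
x̄ = 1183559.75/11893.14 = 99.52 mm; ȳ = 369000.00/11893.14 = 31.03 mm.

x̄ = 99.52 mm, ȳ = 31.03 mm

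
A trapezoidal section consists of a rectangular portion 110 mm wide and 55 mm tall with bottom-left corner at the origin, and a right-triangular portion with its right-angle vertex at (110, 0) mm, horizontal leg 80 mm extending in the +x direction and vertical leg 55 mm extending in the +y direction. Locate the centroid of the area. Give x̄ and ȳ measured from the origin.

Part | A | x̄ᵢ | ȳᵢ | A·x̄ᵢ | A·ȳᵢ
rectangular portion | 6050.00 | 55.00 | 27.50 | 332750.00 | 166375.00
triangular portion | 2200.00 | 136.67 | 18.33 | 300666.67 | 40333.33
Σ | 8250.00 |  |  | 633416.67 | 206708.33
x̄ = 633416.67 / 8250.00 = 76.78 mm
ȳ = 206708.33 / 8250.00 = 25.06 mm

x̄ = 76.78 mm, ȳ = 25.06 mm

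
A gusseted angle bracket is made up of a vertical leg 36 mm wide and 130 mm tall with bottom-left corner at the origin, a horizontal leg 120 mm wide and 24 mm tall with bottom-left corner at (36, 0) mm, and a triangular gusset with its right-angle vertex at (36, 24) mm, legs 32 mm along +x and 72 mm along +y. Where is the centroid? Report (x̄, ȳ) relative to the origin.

vertical leg: A = 36 × 130 = 4680.00, centroid at (18.00, 65.00).
horizontal leg: A = 120 × 24 = 2880.00, centroid at (96.00, 12.00).
gusset: A = ½·32·72 = 1152.00, centroid at (46.67, 48.00).
ΣA = 8712.00 mm², ΣAx̄ = 414480.00 mm³, ΣAȳ = 394056.00 mm³.
x̄ = 414480.00/8712.00 = 47.58 mm; ȳ = 394056.00/8712.00 = 45.23 mm.

x̄ = 47.58 mm, ȳ = 45.23 mm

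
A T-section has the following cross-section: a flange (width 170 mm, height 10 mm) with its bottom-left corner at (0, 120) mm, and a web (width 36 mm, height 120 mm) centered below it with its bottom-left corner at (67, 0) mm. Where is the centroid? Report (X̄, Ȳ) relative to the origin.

X̄ = 85.00 mm, Ȳ = 78.36 mm

web: A = 36 × 120 = 4320.00, centroid at (85.00, 60.00).
flange: A = 170 × 10 = 1700.00, centroid at (85.00, 125.00).
ΣA = 6020.00 mm²
ΣAX̄ = (4320.00)(85.00) + (1700.00)(85.00) = 511700.00 mm³
ΣAȲ = (4320.00)(60.00) + (1700.00)(125.00) = 471700.00 mm³
X̄ = 511700.00 / 6020.00 = 85.00 mm
Ȳ = 471700.00 / 6020.00 = 78.36 mm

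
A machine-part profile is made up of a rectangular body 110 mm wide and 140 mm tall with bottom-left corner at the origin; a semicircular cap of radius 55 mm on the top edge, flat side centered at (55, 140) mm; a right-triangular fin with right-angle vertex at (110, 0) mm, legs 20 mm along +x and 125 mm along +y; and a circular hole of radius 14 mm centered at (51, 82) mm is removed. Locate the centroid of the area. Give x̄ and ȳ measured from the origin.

rectangular body: A = 110 × 140 = 15400.00, centroid at (55.00, 70.00).
semicircular top: A = ½π·55² = 4751.66, centroid at (55.00, 163.34).
triangular fin: A = ½·20·125 = 1250.00, centroid at (116.67, 41.67).
hole: A = −π·14² = -615.75, centroid at (51.00, 82.00).
ΣA = 20785.91 mm²
ΣAx̄ = (15400.00)(55.00) + (4751.66)(55.00) + (1250.00)(116.67) + (-615.75)(51.00) = 1222771.21 mm³
ΣAȳ = (15400.00)(70.00) + (4751.66)(163.34) + (1250.00)(41.67) + (-615.75)(82.00) = 1855740.57 mm³
x̄ = 1222771.21 / 20785.91 = 58.83 mm
ȳ = 1855740.57 / 20785.91 = 89.28 mm

x̄ = 58.83 mm, ȳ = 89.28 mm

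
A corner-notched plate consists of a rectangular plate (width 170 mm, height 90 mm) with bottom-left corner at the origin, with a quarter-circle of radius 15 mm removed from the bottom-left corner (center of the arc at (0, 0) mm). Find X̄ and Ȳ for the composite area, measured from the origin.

plate: A = 170 × 90 = 15300.00, centroid at (85.00, 45.00).
removed quarter-circle: A = −¼π·15² = -176.71, centroid at (6.37, 6.37).
ΣA = 15123.29 mm², ΣAX̄ = 1299375.00 mm³, ΣAȲ = 687375.00 mm³.
X̄ = 1299375.00/15123.29 = 85.92 mm; Ȳ = 687375.00/15123.29 = 45.45 mm.

X̄ = 85.92 mm, Ȳ = 45.45 mm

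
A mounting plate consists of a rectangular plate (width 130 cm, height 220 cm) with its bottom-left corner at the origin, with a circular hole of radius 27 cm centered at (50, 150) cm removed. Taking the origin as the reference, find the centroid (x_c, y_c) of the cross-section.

plate: A = 130 × 220 = 28600.00, centroid at (65.00, 110.00).
hole: A = −π·27² = -2290.22, centroid at (50.00, 150.00).
ΣA = 26309.78 cm²
ΣAx_c = (28600.00)(65.00) + (-2290.22)(50.00) = 1744488.95 cm³
ΣAy_c = (28600.00)(110.00) + (-2290.22)(150.00) = 2802466.84 cm³
x_c = 1744488.95 / 26309.78 = 66.31 cm
y_c = 2802466.84 / 26309.78 = 106.52 cm

x_c = 66.31 cm, y_c = 106.52 cm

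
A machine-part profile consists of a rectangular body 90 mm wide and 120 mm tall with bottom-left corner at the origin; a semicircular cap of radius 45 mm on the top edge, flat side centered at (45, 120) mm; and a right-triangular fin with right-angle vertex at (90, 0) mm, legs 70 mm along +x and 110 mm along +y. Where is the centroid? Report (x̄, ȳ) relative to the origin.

rectangular body: A = 90 × 120 = 10800.00, centroid at (45.00, 60.00).
semicircular top: A = ½π·45² = 3180.86, centroid at (45.00, 139.10).
triangular fin: A = ½·70·110 = 3850.00, centroid at (113.33, 36.67).
ΣA = 17830.86 mm²
ΣAx̄ = (10800.00)(45.00) + (3180.86)(45.00) + (3850.00)(113.33) = 1065472.15 mm³
ΣAȳ = (10800.00)(60.00) + (3180.86)(139.10) + (3850.00)(36.67) = 1231620.17 mm³
x̄ = 1065472.15 / 17830.86 = 59.75 mm
ȳ = 1231620.17 / 17830.86 = 69.07 mm

x̄ = 59.75 mm, ȳ = 69.07 mm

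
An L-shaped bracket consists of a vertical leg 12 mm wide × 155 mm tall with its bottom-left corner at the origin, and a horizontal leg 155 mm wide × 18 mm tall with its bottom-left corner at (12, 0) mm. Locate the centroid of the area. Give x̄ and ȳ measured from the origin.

vertical leg: A = 12 × 155 = 1860.00, centroid at (6.00, 77.50).
horizontal leg: A = 155 × 18 = 2790.00, centroid at (89.50, 9.00).
ΣA = 4650.00 mm², ΣAx̄ = 260865.00 mm³, ΣAȳ = 169260.00 mm³.
x̄ = 260865.00/4650.00 = 56.10 mm; ȳ = 169260.00/4650.00 = 36.40 mm.

x̄ = 56.10 mm, ȳ = 36.40 mm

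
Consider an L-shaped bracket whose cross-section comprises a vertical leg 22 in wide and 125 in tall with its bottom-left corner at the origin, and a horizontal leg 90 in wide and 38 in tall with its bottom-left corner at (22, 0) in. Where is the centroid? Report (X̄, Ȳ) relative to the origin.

vertical leg: A = 22 × 125 = 2750.00, centroid at (11.00, 62.50).
horizontal leg: A = 90 × 38 = 3420.00, centroid at (67.00, 19.00).
ΣA = 6170.00 in²
ΣAX̄ = (2750.00)(11.00) + (3420.00)(67.00) = 259390.00 in³
ΣAȲ = (2750.00)(62.50) + (3420.00)(19.00) = 236855.00 in³
X̄ = 259390.00 / 6170.00 = 42.04 in
Ȳ = 236855.00 / 6170.00 = 38.39 in

X̄ = 42.04 in, Ȳ = 38.39 in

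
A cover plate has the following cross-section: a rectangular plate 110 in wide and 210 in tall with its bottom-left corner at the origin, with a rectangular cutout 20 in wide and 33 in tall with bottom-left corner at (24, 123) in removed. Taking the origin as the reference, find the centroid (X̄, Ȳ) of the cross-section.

plate: A = 110 × 210 = 23100.00, centroid at (55.00, 105.00).
hole: A = −(20 × 33) = -660.00, centroid at (34.00, 139.50).
ΣA = 22440.00 in², ΣAX̄ = 1248060.00 in³, ΣAȲ = 2333430.00 in³.
X̄ = 1248060.00/22440.00 = 55.62 in; Ȳ = 2333430.00/22440.00 = 103.99 in.

X̄ = 55.62 in, Ȳ = 103.99 in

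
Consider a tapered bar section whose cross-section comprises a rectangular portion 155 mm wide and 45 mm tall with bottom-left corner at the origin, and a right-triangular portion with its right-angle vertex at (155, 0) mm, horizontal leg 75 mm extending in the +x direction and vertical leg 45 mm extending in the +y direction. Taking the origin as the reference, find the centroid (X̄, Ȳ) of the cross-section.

X̄ = 97.47 mm, Ȳ = 21.04 mm

Part | A | x̄ᵢ | ȳᵢ | A·x̄ᵢ | A·ȳᵢ
rectangular portion | 6975.00 | 77.50 | 22.50 | 540562.50 | 156937.50
triangular portion | 1687.50 | 180.00 | 15.00 | 303750.00 | 25312.50
Σ | 8662.50 |  |  | 844312.50 | 182250.00
X̄ = 844312.50 / 8662.50 = 97.47 mm
Ȳ = 182250.00 / 8662.50 = 21.04 mm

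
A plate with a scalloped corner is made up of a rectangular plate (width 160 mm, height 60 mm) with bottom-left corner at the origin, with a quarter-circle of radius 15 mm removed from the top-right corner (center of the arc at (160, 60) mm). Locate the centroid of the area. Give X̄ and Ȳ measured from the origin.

X̄ = 78.62 mm, Ȳ = 29.56 mm

plate: A = 160 × 60 = 9600.00, centroid at (80.00, 30.00).
removed quarter-circle: A = −¼π·15² = -176.71, centroid at (153.63, 53.63).
ΣA = 9423.29 mm², ΣAX̄ = 740850.67 mm³, ΣAȲ = 278522.12 mm³.
X̄ = 740850.67/9423.29 = 78.62 mm; Ȳ = 278522.12/9423.29 = 29.56 mm.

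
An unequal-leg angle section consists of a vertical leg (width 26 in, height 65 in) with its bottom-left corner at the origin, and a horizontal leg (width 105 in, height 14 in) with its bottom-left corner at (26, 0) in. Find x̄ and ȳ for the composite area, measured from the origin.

Part | A | x̄ᵢ | ȳᵢ | A·x̄ᵢ | A·ȳᵢ
vertical leg | 1690.00 | 13.00 | 32.50 | 21970.00 | 54925.00
horizontal leg | 1470.00 | 78.50 | 7.00 | 115395.00 | 10290.00
Σ | 3160.00 |  |  | 137365.00 | 65215.00
x̄ = 137365.00 / 3160.00 = 43.47 in
ȳ = 65215.00 / 3160.00 = 20.64 in

x̄ = 43.47 in, ȳ = 20.64 in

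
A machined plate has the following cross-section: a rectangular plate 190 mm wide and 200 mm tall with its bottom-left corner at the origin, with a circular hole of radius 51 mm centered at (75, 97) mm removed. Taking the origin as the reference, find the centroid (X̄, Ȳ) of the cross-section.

Part | A | x̄ᵢ | ȳᵢ | A·x̄ᵢ | A·ȳᵢ
plate | 38000.00 | 95.00 | 100.00 | 3610000.00 | 3800000.00
hole | -8171.28 | 75.00 | 97.00 | -612846.19 | -792614.40
Σ | 29828.72 |  |  | 2997153.81 | 3007385.60
X̄ = 2997153.81 / 29828.72 = 100.48 mm
Ȳ = 3007385.60 / 29828.72 = 100.82 mm

X̄ = 100.48 mm, Ȳ = 100.82 mm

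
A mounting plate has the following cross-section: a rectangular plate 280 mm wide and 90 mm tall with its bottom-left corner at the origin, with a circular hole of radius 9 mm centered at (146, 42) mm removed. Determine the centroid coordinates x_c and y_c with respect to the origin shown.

x_c = 139.94 mm, y_c = 45.03 mm

plate: A = 280 × 90 = 25200.00, centroid at (140.00, 45.00).
hole: A = −π·9² = -254.47, centroid at (146.00, 42.00).
ΣA = 24945.53 mm², ΣAx_c = 3490847.53 mm³, ΣAy_c = 1123312.30 mm³.
x_c = 3490847.53/24945.53 = 139.94 mm; y_c = 1123312.30/24945.53 = 45.03 mm.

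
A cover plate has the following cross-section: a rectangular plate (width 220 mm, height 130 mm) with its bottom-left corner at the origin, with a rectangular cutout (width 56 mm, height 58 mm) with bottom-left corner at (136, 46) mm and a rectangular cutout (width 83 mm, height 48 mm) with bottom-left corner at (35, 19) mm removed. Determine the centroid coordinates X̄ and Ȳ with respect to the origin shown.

X̄ = 108.04 mm, Ȳ = 67.58 mm

plate: A = 220 × 130 = 28600.00, centroid at (110.00, 65.00).
hole 1: A = −(56 × 58) = -3248.00, centroid at (164.00, 75.00).
hole 2: A = −(83 × 48) = -3984.00, centroid at (76.50, 43.00).
ΣA = 21368.00 mm²
ΣAX̄ = (28600.00)(110.00) + (-3248.00)(164.00) + (-3984.00)(76.50) = 2308552.00 mm³
ΣAȲ = (28600.00)(65.00) + (-3248.00)(75.00) + (-3984.00)(43.00) = 1444088.00 mm³
X̄ = 2308552.00 / 21368.00 = 108.04 mm
Ȳ = 1444088.00 / 21368.00 = 67.58 mm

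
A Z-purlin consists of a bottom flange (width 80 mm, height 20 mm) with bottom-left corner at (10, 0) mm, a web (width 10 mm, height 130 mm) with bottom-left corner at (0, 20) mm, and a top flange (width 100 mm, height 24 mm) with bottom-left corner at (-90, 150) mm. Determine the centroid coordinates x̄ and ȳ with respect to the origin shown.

x̄ = -1.79 mm, ȳ = 97.23 mm

bottom flange: A = 80 × 20 = 1600.00, centroid at (50.00, 10.00).
web: A = 10 × 130 = 1300.00, centroid at (5.00, 85.00).
top flange: A = 100 × 24 = 2400.00, centroid at (-40.00, 162.00).
ΣA = 5300.00 mm², ΣAx̄ = -9500.00 mm³, ΣAȳ = 515300.00 mm³.
x̄ = -9500.00/5300.00 = -1.79 mm; ȳ = 515300.00/5300.00 = 97.23 mm.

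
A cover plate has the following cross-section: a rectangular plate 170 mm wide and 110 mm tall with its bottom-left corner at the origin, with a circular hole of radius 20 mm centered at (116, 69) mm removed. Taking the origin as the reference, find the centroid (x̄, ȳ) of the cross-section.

x̄ = 82.77 mm, ȳ = 53.99 mm

Part | A | x̄ᵢ | ȳᵢ | A·x̄ᵢ | A·ȳᵢ
plate | 18700.00 | 85.00 | 55.00 | 1589500.00 | 1028500.00
hole | -1256.64 | 116.00 | 69.00 | -145769.90 | -86707.96
Σ | 17443.36 |  |  | 1443730.10 | 941792.04
x̄ = 1443730.10 / 17443.36 = 82.77 mm
ȳ = 941792.04 / 17443.36 = 53.99 mm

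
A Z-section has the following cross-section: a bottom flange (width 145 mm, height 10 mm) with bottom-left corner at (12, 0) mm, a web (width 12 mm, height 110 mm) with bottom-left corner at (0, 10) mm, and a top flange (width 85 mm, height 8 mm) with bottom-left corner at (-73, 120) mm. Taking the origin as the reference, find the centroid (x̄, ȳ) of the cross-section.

x̄ = 31.80 mm, ȳ = 51.41 mm

bottom flange: A = 145 × 10 = 1450.00, centroid at (84.50, 5.00).
web: A = 12 × 110 = 1320.00, centroid at (6.00, 65.00).
top flange: A = 85 × 8 = 680.00, centroid at (-30.50, 124.00).
ΣA = 3450.00 mm², ΣAx̄ = 109705.00 mm³, ΣAȳ = 177370.00 mm³.
x̄ = 109705.00/3450.00 = 31.80 mm; ȳ = 177370.00/3450.00 = 51.41 mm.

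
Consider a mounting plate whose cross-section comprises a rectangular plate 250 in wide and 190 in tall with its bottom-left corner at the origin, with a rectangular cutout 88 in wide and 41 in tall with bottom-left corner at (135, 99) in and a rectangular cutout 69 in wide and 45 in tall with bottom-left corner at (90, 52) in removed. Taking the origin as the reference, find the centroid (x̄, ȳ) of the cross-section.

x̄ = 120.26 in, ȳ = 94.39 in

plate: A = 250 × 190 = 47500.00, centroid at (125.00, 95.00).
hole 1: A = −(88 × 41) = -3608.00, centroid at (179.00, 119.50).
hole 2: A = −(69 × 45) = -3105.00, centroid at (124.50, 74.50).
ΣA = 40787.00 in², ΣAx̄ = 4905095.50 in³, ΣAȳ = 3850021.50 in³.
x̄ = 4905095.50/40787.00 = 120.26 in; ȳ = 3850021.50/40787.00 = 94.39 in.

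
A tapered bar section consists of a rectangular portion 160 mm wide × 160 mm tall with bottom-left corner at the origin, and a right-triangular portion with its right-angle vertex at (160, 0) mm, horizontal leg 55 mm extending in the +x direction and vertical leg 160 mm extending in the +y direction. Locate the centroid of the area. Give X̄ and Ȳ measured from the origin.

X̄ = 94.42 mm, Ȳ = 76.09 mm

rectangular portion: A = 160 × 160 = 25600.00, centroid at (80.00, 80.00).
triangular portion: A = ½·55·160 = 4400.00, centroid at (178.33, 53.33).
ΣA = 30000.00 mm², ΣAX̄ = 2832666.67 mm³, ΣAȲ = 2282666.67 mm³.
X̄ = 2832666.67/30000.00 = 94.42 mm; Ȳ = 2282666.67/30000.00 = 76.09 mm.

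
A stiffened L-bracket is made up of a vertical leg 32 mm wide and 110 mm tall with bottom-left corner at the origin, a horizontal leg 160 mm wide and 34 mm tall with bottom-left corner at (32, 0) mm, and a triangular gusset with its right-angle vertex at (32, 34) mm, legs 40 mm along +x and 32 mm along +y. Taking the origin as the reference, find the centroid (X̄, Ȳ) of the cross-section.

X̄ = 72.36 mm, Ȳ = 32.78 mm

vertical leg: A = 32 × 110 = 3520.00, centroid at (16.00, 55.00).
horizontal leg: A = 160 × 34 = 5440.00, centroid at (112.00, 17.00).
gusset: A = ½·40·32 = 640.00, centroid at (45.33, 44.67).
ΣA = 9600.00 mm², ΣAX̄ = 694613.33 mm³, ΣAȲ = 314666.67 mm³.
X̄ = 694613.33/9600.00 = 72.36 mm; Ȳ = 314666.67/9600.00 = 32.78 mm.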